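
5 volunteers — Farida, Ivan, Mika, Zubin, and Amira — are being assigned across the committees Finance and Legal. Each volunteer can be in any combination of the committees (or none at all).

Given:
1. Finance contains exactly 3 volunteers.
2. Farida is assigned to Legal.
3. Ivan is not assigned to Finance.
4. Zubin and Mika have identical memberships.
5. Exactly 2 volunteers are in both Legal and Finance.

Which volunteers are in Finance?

Finance = {Amira, Mika, Zubin}

From (2): Farida ∈ Legal.
From (3): Ivan ∉ Finance.
Suppose Farida ∈ Finance: no assignment then satisfies all the clues, so Farida ∉ Finance.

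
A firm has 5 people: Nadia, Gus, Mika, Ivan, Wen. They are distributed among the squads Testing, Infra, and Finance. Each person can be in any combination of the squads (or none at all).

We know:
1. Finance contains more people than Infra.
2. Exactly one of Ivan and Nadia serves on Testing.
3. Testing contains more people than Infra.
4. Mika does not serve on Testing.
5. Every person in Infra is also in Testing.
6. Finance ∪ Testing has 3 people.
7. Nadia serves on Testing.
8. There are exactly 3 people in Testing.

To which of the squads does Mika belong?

From (4): Mika ∉ Testing.
From (7): Nadia ∈ Testing.
(2) (exactly one): Ivan ∉ Testing.
(5) contrapositive: Mika ∉ Infra.
(5) contrapositive: Ivan ∉ Infra.
(8): only 3 candidates remain for Testing, so all are in.
Suppose Mika ∈ Finance: no assignment then satisfies all the clues, so Mika ∉ Finance.

Mika: none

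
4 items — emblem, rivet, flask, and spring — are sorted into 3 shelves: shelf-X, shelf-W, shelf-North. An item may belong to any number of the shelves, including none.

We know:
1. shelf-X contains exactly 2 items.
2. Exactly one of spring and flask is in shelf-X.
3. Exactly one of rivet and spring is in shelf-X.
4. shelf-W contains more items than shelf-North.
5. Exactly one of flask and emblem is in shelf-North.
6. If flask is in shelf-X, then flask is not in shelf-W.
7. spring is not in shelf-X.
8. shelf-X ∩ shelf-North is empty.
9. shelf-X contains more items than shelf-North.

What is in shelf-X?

shelf-X = {flask, rivet}

From (7): spring ∉ shelf-X.
(2) (exactly one): flask ∈ shelf-X.
(3) (exactly one): rivet ∈ shelf-X.
(6): flask ∉ shelf-W.
(8) (disjoint): rivet ∉ shelf-North.
(8) (disjoint): flask ∉ shelf-North.
(1): shelf-X already has 2, so the rest are out.
(5) (exactly one): emblem ∈ shelf-North.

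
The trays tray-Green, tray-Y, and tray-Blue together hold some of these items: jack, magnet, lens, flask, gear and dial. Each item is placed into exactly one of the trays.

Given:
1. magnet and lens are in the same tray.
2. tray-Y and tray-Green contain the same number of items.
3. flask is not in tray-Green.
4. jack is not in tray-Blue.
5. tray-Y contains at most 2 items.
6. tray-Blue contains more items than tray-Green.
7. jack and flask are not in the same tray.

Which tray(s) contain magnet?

magnet: tray-Blue

From (3): flask ∉ tray-Green.
From (4): jack ∉ tray-Blue.
Suppose magnet ∈ tray-Green: no assignment then satisfies all the clues, so magnet ∉ tray-Green.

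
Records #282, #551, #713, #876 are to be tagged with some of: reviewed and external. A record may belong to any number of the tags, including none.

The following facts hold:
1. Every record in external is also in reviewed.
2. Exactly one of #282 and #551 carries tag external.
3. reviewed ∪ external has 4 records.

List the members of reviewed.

reviewed = {#282, #551, #713, #876}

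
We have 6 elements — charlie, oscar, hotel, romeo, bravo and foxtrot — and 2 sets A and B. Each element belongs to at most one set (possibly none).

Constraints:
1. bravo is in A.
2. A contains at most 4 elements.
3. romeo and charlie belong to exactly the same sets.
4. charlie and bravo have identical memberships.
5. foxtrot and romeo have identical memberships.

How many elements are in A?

4

From (1): bravo ∈ A.
(4): charlie matches bravo: charlie ∈ A.
(3): romeo matches charlie: romeo ∈ A.
(5): foxtrot matches romeo: foxtrot ∈ A.
(2): A already has 4, so the rest are out.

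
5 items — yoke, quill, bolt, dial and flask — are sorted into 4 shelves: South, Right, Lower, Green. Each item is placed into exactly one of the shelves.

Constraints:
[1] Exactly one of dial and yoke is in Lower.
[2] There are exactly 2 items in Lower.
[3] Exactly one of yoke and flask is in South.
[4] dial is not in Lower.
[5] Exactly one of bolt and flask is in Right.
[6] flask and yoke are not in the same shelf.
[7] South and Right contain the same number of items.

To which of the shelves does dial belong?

dial: Green

From (4): dial ∉ Lower.
(1) (exactly one): yoke ∈ Lower.
(3) (exactly one): flask ∈ South.
(5) (exactly one): bolt ∈ Right.
(2): only 2 candidates remain for Lower, so all are in.
Suppose dial ∈ South: no assignment then satisfies all the clues, so dial ∉ South.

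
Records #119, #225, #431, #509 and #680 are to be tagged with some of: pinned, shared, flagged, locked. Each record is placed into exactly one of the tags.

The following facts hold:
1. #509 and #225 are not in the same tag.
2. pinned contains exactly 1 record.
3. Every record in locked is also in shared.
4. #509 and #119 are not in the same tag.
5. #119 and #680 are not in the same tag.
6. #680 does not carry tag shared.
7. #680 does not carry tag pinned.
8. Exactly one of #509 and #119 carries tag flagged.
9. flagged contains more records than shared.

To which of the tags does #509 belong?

#509: flagged

From (6): #680 ∉ shared.
From (7): #680 ∉ pinned.
(3) contrapositive: #680 ∉ locked.
Only one tag left: #680 ∈ flagged.
(5): #119 ∉ flagged.
(8) (exactly one): #509 ∈ flagged.
(1): #225 ∉ flagged.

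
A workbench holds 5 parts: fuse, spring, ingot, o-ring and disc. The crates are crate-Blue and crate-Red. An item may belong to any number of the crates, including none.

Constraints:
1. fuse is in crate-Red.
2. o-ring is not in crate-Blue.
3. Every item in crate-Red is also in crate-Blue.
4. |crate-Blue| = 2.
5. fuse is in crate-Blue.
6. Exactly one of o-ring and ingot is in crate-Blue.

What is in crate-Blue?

crate-Blue = {fuse, ingot}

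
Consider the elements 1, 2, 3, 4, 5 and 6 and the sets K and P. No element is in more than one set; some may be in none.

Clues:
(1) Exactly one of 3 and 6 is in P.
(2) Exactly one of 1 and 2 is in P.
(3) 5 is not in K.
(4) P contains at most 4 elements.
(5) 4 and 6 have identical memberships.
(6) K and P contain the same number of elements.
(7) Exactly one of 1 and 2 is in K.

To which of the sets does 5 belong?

From (3): 5 ∉ K.
Suppose 5 ∉ P: no assignment then satisfies all the clues, so 5 ∈ P.

5: P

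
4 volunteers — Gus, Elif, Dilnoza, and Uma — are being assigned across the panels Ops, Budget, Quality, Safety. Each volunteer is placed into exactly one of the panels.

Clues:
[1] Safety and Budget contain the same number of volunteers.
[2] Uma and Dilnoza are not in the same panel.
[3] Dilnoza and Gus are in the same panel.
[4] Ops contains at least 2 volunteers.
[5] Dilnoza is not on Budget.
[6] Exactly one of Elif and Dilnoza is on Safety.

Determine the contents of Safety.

Safety = {Elif}

From (5): Dilnoza ∉ Budget.
(3): Gus matches Dilnoza: Gus ∉ Budget.
Suppose Gus ∈ Safety: no assignment then satisfies all the clues, so Gus ∉ Safety.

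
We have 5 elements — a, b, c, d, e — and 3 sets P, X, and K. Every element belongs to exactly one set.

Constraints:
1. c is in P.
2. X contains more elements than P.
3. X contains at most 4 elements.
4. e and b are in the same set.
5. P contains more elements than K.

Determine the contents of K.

K = {}

From (1): c ∈ P.
Suppose a ∈ K: no assignment then satisfies all the clues, so a ∉ K.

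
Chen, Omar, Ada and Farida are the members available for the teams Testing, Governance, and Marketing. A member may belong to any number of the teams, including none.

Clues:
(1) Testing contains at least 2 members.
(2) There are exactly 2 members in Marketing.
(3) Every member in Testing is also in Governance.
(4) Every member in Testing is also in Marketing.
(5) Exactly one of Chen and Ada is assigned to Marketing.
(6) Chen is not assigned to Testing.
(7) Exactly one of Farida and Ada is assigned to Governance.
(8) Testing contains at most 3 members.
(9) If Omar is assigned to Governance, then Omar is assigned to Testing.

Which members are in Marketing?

Marketing = {Ada, Omar}

From (6): Chen ∉ Testing.
Suppose Chen ∈ Marketing: no assignment then satisfies all the clues, so Chen ∉ Marketing.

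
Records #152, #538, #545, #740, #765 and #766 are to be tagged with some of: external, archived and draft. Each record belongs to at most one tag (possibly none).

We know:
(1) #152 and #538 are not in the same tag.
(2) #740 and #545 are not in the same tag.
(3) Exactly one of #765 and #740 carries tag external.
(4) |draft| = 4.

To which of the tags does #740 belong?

#740: external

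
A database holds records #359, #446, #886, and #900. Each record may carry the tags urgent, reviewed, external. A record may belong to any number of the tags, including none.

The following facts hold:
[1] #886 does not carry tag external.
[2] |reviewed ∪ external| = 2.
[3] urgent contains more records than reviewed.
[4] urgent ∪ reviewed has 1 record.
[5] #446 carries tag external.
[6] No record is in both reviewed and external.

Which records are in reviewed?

From (1): #886 ∉ external.
From (5): #446 ∈ external.
(6) (disjoint): #446 ∉ reviewed.
Suppose #359 ∈ reviewed: no assignment then satisfies all the clues, so #359 ∉ reviewed.

reviewed = {}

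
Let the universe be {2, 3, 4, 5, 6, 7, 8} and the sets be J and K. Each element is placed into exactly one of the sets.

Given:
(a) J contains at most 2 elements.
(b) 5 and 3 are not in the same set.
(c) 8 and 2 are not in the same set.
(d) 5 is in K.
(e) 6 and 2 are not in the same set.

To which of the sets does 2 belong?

2: J

From (d): 5 ∈ K.
(b): 3 ∉ K.
Only one set left: 3 ∈ J.
Suppose 2 ∉ J: no assignment then satisfies all the clues, so 2 ∈ J.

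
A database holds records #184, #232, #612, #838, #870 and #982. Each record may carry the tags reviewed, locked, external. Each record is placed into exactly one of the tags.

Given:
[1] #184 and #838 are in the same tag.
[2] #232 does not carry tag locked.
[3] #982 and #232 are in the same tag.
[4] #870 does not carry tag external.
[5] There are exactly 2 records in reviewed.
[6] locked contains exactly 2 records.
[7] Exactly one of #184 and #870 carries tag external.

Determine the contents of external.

external = {#184, #838}

From (2): #232 ∉ locked.
From (4): #870 ∉ external.
(3): #982 matches #232: #982 ∉ locked.
(7) (exactly one): #184 ∈ external.
(1): #838 matches #184: #838 ∉ reviewed.
(1): #838 matches #184: #838 ∉ locked.
(1): #838 matches #184: #838 ∈ external.
(6): only 2 candidates remain for locked, so all are in.
(5): only 2 candidates remain for reviewed, so all are in.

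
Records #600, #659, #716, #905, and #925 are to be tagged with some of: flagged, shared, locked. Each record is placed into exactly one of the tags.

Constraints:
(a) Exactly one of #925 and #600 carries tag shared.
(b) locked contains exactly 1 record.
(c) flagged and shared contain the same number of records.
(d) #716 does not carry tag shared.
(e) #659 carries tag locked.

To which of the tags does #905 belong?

#905: shared

From (d): #716 ∉ shared.
From (e): #659 ∈ locked.
(b): locked already has 1, so the rest are out.
Only one tag left: #716 ∈ flagged.
Suppose #905 ∈ flagged: no assignment then satisfies all the clues, so #905 ∉ flagged.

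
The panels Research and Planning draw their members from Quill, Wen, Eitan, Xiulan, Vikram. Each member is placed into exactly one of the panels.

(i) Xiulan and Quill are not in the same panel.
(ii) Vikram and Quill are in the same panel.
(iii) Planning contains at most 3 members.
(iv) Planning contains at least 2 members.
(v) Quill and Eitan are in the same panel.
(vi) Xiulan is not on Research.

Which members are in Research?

From (vi): Xiulan ∉ Research.
Only one panel left: Xiulan ∈ Planning.
(i): Quill ∉ Planning.
(ii): Vikram matches Quill: Vikram ∉ Planning.
(v): Eitan matches Quill: Eitan ∉ Planning.
Only one panel left: Quill ∈ Research.
Only one panel left: Eitan ∈ Research.
Only one panel left: Vikram ∈ Research.
(iv): only 2 candidates remain for Planning, so all are in.

Research = {Eitan, Quill, Vikram}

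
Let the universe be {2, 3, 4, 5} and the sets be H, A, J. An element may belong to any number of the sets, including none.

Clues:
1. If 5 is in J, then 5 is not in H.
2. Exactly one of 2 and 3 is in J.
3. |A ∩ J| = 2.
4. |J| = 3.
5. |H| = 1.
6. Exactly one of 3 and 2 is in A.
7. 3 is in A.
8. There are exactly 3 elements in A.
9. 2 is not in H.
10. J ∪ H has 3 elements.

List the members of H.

H = {4}

From (7): 3 ∈ A.
From (9): 2 ∉ H.
(6) (exactly one): 2 ∉ A.
(8): only 3 candidates remain for A, so all are in.
Suppose 3 ∈ H: no assignment then satisfies all the clues, so 3 ∉ H.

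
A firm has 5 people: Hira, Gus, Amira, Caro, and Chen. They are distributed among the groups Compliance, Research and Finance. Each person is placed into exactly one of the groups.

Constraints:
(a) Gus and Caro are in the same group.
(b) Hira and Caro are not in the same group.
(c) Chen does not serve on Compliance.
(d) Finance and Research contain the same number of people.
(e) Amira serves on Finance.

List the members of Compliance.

Compliance = {Hira}

From (c): Chen ∉ Compliance.
From (e): Amira ∈ Finance.
Suppose Hira ∉ Compliance: no assignment then satisfies all the clues, so Hira ∈ Compliance.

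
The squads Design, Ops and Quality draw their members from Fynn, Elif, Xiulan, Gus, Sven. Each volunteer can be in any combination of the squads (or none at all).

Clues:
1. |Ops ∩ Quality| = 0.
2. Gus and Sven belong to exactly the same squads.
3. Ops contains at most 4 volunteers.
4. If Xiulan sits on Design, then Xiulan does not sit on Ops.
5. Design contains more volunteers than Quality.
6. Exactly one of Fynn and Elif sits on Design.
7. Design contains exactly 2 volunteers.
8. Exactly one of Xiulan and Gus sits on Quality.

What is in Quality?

Quality = {Xiulan}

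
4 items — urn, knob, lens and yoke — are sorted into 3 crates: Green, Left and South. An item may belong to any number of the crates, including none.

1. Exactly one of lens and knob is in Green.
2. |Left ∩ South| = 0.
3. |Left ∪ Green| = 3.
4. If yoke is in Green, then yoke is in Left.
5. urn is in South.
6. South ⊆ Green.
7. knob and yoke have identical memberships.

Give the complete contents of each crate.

Green = {knob, urn, yoke}; Left = {knob, yoke}; South = {urn}

From (5): urn ∈ South.
(6) with urn ∈ South: urn ∈ Green.
Suppose urn ∈ Left: no assignment then satisfies all the clues, so urn ∉ Left.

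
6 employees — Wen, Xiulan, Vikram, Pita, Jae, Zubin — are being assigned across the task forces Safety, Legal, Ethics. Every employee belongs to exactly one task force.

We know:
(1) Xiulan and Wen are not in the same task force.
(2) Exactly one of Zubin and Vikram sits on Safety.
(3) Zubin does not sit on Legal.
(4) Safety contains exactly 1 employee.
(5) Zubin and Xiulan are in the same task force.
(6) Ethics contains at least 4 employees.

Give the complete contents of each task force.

From (3): Zubin ∉ Legal.
(5): Xiulan matches Zubin: Xiulan ∉ Legal.
Suppose Wen ∈ Safety: no assignment then satisfies all the clues, so Wen ∉ Safety.

Safety = {Vikram}; Legal = {Wen}; Ethics = {Jae, Pita, Xiulan, Zubin}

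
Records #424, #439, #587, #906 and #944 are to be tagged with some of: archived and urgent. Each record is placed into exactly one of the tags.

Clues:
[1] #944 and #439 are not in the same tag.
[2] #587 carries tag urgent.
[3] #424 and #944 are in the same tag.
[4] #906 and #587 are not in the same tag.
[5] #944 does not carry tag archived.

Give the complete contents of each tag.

From (2): #587 ∈ urgent.
From (5): #944 ∉ archived.
(3): #424 matches #944: #424 ∉ archived.
(4): #906 ∉ urgent.
Only one tag left: #424 ∈ urgent.
Only one tag left: #906 ∈ archived.
Only one tag left: #944 ∈ urgent.
(1): #439 ∉ urgent.
Only one tag left: #439 ∈ archived.

archived = {#439, #906}; urgent = {#424, #587, #944}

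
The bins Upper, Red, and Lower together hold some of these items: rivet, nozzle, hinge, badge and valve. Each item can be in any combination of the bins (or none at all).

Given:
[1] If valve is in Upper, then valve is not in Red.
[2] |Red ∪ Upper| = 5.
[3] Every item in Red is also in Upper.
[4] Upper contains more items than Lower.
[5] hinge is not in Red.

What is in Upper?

From (5): hinge ∉ Red.
Suppose rivet ∉ Upper: no assignment then satisfies all the clues, so rivet ∈ Upper.

Upper = {badge, hinge, nozzle, rivet, valve}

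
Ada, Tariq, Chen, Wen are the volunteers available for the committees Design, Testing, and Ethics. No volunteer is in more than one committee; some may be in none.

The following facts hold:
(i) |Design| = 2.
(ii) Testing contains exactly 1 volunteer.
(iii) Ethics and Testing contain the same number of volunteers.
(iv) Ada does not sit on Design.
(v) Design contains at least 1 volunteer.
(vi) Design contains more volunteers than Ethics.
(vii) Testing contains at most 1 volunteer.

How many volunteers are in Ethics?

1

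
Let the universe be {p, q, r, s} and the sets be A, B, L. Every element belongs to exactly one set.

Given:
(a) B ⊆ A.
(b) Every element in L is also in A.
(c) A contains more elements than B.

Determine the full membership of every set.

A = {p, q, r, s}; B = {}; L = {}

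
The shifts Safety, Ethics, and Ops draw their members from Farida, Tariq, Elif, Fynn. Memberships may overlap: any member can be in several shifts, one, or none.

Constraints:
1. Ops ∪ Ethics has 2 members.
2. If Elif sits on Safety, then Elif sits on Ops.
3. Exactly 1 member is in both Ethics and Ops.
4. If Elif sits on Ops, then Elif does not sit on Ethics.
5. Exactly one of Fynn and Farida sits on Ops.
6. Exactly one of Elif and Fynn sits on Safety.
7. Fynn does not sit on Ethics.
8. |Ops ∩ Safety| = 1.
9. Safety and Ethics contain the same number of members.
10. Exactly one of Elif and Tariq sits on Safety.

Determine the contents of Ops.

Ops = {Elif, Farida}

From (7): Fynn ∉ Ethics.
Suppose Farida ∉ Ops: no assignment then satisfies all the clues, so Farida ∈ Ops.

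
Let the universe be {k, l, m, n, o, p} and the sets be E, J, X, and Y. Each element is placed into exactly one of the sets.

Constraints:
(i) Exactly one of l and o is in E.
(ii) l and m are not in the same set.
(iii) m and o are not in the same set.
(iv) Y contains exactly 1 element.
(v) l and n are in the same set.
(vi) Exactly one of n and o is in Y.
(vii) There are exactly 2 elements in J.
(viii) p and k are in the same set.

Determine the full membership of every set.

E = {l, n}; J = {k, p}; X = {m}; Y = {o}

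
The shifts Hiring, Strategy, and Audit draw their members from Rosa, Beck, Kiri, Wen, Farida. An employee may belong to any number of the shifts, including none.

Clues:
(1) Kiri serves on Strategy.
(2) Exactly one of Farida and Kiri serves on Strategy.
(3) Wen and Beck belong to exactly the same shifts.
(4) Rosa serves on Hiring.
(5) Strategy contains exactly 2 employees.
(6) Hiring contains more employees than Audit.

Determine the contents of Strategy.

Strategy = {Kiri, Rosa}

From (1): Kiri ∈ Strategy.
From (4): Rosa ∈ Hiring.
(2) (exactly one): Farida ∉ Strategy.
Suppose Rosa ∉ Strategy: no assignment then satisfies all the clues, so Rosa ∈ Strategy.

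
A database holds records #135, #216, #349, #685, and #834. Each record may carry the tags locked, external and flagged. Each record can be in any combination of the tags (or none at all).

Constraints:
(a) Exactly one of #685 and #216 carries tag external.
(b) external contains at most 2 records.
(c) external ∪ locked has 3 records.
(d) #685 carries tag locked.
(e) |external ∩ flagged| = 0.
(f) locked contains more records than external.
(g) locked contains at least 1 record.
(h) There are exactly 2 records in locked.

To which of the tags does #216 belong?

#216: external

From (d): #685 ∈ locked.
Suppose #216 ∈ locked: no assignment then satisfies all the clues, so #216 ∉ locked.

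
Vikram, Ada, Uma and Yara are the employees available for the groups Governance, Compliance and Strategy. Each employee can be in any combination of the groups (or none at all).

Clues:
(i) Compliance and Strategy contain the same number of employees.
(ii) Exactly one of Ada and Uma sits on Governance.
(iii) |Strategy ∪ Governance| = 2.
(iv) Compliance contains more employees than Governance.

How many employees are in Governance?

1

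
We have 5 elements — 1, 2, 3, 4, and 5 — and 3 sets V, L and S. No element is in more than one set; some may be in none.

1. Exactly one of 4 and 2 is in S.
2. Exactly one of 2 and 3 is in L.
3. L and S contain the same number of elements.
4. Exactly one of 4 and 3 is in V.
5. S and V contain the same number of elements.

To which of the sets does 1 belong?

1: none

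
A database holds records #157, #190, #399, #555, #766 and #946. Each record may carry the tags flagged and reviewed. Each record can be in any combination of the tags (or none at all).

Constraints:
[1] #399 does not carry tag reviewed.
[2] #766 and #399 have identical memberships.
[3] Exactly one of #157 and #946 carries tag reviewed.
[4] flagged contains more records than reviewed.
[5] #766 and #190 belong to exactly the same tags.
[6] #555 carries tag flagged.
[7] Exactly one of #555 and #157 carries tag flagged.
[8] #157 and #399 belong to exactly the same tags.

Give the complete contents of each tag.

flagged = {#555, #946}; reviewed = {#946}

From (1): #399 ∉ reviewed.
From (6): #555 ∈ flagged.
(2): #766 matches #399: #766 ∉ reviewed.
(5): #190 matches #766: #190 ∉ reviewed.
(7) (exactly one): #157 ∉ flagged.
(8): #399 matches #157: #399 ∉ flagged.
(8): #157 matches #399: #157 ∉ reviewed.
(2): #766 matches #399: #766 ∉ flagged.
(3) (exactly one): #946 ∈ reviewed.
(5): #190 matches #766: #190 ∉ flagged.
Suppose #555 ∈ reviewed: no assignment then satisfies all the clues, so #555 ∉ reviewed.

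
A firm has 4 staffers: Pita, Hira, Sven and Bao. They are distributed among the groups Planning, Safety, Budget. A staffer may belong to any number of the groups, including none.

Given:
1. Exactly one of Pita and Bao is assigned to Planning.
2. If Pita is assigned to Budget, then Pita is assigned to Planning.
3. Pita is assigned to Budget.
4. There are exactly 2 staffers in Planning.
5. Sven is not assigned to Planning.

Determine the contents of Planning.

From (3): Pita ∈ Budget.
From (5): Sven ∉ Planning.
(2): Pita ∈ Planning.
(1) (exactly one): Bao ∉ Planning.
(4): only 2 candidates remain for Planning, so all are in.

Planning = {Hira, Pita}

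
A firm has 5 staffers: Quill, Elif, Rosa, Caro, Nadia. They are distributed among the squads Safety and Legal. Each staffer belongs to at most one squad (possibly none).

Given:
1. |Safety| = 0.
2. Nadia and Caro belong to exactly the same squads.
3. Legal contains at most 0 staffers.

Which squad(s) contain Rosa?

Rosa: none

(1): Safety already has 0, so the rest are out.
(3): Legal already has 0, so the rest are out.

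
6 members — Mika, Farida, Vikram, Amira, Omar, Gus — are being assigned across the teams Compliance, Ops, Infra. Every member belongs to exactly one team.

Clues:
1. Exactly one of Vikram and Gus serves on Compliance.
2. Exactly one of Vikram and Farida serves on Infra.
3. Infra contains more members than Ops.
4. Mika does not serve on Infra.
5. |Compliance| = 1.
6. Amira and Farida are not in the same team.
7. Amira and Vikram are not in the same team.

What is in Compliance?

From (4): Mika ∉ Infra.
Suppose Mika ∈ Compliance: no assignment then satisfies all the clues, so Mika ∉ Compliance.

Compliance = {Vikram}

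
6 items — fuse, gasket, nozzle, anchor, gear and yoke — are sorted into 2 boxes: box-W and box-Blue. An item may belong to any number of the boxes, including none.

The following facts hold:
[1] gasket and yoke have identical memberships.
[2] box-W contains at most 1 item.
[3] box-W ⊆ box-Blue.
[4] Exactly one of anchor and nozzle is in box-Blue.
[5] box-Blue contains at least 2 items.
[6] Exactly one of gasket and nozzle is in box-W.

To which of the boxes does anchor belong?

anchor: none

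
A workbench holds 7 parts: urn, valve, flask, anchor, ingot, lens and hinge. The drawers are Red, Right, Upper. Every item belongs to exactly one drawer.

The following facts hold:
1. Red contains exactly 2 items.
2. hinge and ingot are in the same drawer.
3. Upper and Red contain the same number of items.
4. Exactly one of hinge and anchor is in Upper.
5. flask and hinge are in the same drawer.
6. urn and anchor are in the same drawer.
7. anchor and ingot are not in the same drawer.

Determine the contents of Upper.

Upper = {anchor, urn}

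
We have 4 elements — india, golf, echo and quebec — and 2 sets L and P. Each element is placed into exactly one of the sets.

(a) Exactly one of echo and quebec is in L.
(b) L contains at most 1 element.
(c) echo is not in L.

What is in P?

P = {echo, golf, india}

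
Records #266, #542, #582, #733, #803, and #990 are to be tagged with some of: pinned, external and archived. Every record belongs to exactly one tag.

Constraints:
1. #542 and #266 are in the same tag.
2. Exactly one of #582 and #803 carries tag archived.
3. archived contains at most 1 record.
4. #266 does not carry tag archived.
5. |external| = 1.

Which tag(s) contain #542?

#542: pinned

From (4): #266 ∉ archived.
(1): #542 matches #266: #542 ∉ archived.
Suppose #542 ∉ pinned: no assignment then satisfies all the clues, so #542 ∈ pinned.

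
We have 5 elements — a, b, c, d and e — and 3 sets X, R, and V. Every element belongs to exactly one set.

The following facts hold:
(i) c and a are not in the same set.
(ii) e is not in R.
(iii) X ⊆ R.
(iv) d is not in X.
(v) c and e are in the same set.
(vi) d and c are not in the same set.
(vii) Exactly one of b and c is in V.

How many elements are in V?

2

From (ii): e ∉ R.
From (iv): d ∉ X.
(iii) contrapositive: e ∉ X.
(v): c matches e: c ∉ X.
(v): c matches e: c ∉ R.
Only one set left: c ∈ V.
Only one set left: e ∈ V.
(i): a ∉ V.
(vi): d ∉ V.
(vii) (exactly one): b ∉ V.
Only one set left: d ∈ R.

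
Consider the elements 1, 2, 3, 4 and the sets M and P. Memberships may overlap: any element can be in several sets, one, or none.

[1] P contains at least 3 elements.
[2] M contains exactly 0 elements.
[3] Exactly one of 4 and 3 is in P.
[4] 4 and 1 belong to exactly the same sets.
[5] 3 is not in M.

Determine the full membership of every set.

M = {}; P = {1, 2, 4}

From (5): 3 ∉ M.
(2): M already has 0, so the rest are out.
Suppose 1 ∉ P: no assignment then satisfies all the clues, so 1 ∈ P.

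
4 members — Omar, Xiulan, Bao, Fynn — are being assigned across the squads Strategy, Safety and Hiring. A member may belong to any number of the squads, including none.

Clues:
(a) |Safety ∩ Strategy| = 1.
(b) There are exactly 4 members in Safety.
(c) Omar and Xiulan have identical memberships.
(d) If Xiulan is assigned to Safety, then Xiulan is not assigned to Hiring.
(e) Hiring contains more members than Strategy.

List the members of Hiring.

Hiring = {Bao, Fynn}

(b): only 4 candidates remain for Safety, so all are in.
(d): Xiulan ∉ Hiring.
(c): Omar matches Xiulan: Omar ∉ Hiring.
Suppose Bao ∉ Hiring: no assignment then satisfies all the clues, so Bao ∈ Hiring.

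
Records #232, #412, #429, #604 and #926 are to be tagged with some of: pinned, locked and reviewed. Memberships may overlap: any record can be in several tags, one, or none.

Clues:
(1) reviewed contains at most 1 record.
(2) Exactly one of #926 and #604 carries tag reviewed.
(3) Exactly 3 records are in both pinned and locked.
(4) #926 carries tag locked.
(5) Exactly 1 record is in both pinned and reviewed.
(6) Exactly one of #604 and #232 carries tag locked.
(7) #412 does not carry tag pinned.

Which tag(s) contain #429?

#429: locked, pinned

From (4): #926 ∈ locked.
From (7): #412 ∉ pinned.
Suppose #429 ∉ pinned: no assignment then satisfies all the clues, so #429 ∈ pinned.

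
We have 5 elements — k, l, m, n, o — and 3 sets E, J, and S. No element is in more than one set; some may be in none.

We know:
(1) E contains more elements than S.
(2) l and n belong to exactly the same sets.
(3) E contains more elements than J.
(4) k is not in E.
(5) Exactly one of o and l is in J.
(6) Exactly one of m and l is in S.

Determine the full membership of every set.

E = {l, n}; J = {o}; S = {m}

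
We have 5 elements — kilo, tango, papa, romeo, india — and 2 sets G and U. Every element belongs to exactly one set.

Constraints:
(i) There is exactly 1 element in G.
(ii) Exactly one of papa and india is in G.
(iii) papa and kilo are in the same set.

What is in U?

U = {kilo, papa, romeo, tango}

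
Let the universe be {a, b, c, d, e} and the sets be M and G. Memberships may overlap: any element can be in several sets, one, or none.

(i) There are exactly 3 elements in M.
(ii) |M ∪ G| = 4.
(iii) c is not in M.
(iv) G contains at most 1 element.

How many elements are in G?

1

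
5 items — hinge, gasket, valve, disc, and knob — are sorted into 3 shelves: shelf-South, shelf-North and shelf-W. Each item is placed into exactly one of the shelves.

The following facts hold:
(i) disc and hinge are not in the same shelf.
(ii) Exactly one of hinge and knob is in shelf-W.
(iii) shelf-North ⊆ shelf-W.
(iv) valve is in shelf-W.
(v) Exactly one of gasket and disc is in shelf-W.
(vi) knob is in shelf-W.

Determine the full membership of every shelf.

From (iv): valve ∈ shelf-W.
From (vi): knob ∈ shelf-W.
(ii) (exactly one): hinge ∉ shelf-W.
(iii) contrapositive: hinge ∉ shelf-North.
Only one shelf left: hinge ∈ shelf-South.
(i): disc ∉ shelf-South.
Suppose gasket ∉ shelf-South: no assignment then satisfies all the clues, so gasket ∈ shelf-South.

shelf-South = {gasket, hinge}; shelf-North = {}; shelf-W = {disc, knob, valve}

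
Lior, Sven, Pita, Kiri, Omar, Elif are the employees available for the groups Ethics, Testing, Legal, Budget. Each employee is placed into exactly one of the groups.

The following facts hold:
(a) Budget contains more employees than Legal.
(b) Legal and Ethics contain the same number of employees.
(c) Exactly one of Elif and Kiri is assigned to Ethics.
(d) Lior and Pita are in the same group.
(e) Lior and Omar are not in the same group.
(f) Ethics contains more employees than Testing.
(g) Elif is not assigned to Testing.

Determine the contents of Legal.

From (g): Elif ∉ Testing.
Suppose Lior ∈ Legal: no assignment then satisfies all the clues, so Lior ∉ Legal.

Legal = {Omar}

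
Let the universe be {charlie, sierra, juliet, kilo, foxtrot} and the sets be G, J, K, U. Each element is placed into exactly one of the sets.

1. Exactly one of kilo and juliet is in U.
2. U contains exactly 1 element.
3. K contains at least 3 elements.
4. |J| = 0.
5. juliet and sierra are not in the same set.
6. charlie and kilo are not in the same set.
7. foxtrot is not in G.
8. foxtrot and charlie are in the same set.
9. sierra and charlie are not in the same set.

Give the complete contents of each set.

G = {sierra}; J = {}; K = {charlie, foxtrot, juliet}; U = {kilo}

From (7): foxtrot ∉ G.
(4): J already has 0, so the rest are out.
(8): charlie matches foxtrot: charlie ∉ G.
Suppose charlie ∉ K: no assignment then satisfies all the clues, so charlie ∈ K.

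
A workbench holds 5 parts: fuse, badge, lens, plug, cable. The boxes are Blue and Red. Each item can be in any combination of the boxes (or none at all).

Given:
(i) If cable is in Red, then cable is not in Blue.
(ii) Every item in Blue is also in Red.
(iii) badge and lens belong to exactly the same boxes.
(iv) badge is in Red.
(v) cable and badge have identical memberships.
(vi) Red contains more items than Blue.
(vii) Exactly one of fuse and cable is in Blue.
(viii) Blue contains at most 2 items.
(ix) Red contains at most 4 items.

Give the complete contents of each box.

Blue = {fuse}; Red = {badge, cable, fuse, lens}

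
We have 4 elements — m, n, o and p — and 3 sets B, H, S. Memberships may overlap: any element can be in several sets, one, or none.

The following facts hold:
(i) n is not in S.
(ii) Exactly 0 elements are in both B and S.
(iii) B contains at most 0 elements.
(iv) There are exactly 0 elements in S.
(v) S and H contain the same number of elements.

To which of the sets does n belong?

From (i): n ∉ S.
(iii): B already has 0, so the rest are out.
(iv): S already has 0, so the rest are out.
Suppose n ∈ H: no assignment then satisfies all the clues, so n ∉ H.

n: none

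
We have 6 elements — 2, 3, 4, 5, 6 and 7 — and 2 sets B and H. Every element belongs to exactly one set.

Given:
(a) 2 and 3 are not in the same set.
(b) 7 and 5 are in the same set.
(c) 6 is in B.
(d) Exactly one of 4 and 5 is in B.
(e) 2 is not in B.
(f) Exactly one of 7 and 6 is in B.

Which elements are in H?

From (c): 6 ∈ B.
From (e): 2 ∉ B.
(f) (exactly one): 7 ∉ B.
Only one set left: 2 ∈ H.
Only one set left: 7 ∈ H.
(a): 3 ∉ H.
(b): 5 matches 7: 5 ∉ B.
(b): 5 matches 7: 5 ∈ H.
(d) (exactly one): 4 ∈ B.
Only one set left: 3 ∈ B.

H = {2, 5, 7}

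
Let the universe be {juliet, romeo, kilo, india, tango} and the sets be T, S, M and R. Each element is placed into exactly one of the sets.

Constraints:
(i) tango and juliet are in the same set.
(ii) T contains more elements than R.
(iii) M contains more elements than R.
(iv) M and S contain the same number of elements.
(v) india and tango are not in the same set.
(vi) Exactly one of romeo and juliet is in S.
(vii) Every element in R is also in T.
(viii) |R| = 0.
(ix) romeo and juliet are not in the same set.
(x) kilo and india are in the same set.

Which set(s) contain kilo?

kilo: M

(viii): R already has 0, so the rest are out.
Suppose kilo ∈ T: no assignment then satisfies all the clues, so kilo ∉ T.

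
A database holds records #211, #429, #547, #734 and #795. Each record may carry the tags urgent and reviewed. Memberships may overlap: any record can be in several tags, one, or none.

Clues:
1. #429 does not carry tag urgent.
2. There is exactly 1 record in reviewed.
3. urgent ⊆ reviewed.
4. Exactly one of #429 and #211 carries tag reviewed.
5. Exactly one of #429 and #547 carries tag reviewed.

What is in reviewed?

reviewed = {#429}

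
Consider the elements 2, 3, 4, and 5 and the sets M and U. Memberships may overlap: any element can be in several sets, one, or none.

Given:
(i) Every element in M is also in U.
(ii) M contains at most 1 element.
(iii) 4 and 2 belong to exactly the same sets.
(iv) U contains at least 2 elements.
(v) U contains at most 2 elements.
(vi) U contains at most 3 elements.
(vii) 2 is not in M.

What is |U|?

2

From (vii): 2 ∉ M.
(iii): 4 matches 2: 4 ∉ M.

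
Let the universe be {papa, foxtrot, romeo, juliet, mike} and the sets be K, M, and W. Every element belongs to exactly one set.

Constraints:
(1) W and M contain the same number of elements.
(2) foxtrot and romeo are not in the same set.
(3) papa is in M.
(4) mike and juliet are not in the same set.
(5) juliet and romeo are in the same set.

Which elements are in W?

W = {juliet, romeo}

From (3): papa ∈ M.
Suppose foxtrot ∈ W: no assignment then satisfies all the clues, so foxtrot ∉ W.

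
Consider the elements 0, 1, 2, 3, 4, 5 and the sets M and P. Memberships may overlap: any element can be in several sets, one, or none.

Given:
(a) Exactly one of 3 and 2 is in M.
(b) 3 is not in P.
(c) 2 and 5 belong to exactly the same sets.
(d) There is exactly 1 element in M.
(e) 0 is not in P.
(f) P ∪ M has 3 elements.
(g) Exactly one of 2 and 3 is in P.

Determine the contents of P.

P = {2, 5}

From (b): 3 ∉ P.
From (e): 0 ∉ P.
(g) (exactly one): 2 ∈ P.
(c): 5 matches 2: 5 ∈ P.
Suppose 1 ∈ P: no assignment then satisfies all the clues, so 1 ∉ P.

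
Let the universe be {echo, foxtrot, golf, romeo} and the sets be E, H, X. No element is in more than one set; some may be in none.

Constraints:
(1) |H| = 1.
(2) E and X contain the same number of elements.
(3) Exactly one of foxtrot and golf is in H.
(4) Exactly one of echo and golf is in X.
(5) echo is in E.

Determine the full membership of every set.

E = {echo}; H = {foxtrot}; X = {golf}

From (5): echo ∈ E.
(4) (exactly one): golf ∈ X.
(3) (exactly one): foxtrot ∈ H.
(1): H already has 1, so the rest are out.
Suppose romeo ∈ E: no assignment then satisfies all the clues, so romeo ∉ E.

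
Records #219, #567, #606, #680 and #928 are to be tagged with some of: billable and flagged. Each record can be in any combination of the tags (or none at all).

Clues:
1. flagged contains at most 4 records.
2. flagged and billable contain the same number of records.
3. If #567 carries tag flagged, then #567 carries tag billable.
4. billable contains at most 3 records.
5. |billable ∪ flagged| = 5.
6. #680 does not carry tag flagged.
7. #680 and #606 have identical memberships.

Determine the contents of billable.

billable = {#567, #606, #680}

From (6): #680 ∉ flagged.
(7): #606 matches #680: #606 ∉ flagged.
Suppose #219 ∈ billable: no assignment then satisfies all the clues, so #219 ∉ billable.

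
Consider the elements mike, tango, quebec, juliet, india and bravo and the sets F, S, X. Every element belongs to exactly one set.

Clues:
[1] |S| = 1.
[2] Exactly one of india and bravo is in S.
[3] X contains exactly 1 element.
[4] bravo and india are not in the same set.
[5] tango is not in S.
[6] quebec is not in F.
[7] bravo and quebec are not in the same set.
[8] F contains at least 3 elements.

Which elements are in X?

X = {quebec}

From (5): tango ∉ S.
From (6): quebec ∉ F.
Suppose mike ∈ X: no assignment then satisfies all the clues, so mike ∉ X.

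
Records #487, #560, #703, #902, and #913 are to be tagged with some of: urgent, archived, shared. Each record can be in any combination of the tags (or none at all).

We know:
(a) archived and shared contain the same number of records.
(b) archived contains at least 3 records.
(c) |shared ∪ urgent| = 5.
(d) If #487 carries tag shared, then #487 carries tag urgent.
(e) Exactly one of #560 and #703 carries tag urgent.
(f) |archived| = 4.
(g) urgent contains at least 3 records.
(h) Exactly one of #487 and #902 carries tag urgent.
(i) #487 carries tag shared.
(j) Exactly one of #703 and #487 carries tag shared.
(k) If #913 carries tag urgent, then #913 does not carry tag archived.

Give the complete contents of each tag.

urgent = {#487, #703, #913}; archived = {#487, #560, #703, #902}; shared = {#487, #560, #902, #913}

From (i): #487 ∈ shared.
(d): #487 ∈ urgent.
(h) (exactly one): #902 ∉ urgent.
(j) (exactly one): #703 ∉ shared.
Suppose #487 ∉ archived: no assignment then satisfies all the clues, so #487 ∈ archived.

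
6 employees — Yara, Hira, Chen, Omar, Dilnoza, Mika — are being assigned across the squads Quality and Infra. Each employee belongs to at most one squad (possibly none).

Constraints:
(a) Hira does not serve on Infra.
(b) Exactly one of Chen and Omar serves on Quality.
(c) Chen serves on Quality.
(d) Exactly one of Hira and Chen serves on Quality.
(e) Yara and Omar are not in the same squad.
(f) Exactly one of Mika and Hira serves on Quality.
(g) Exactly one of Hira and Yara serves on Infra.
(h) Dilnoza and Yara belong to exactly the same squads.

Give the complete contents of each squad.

Quality = {Chen, Mika}; Infra = {Dilnoza, Yara}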